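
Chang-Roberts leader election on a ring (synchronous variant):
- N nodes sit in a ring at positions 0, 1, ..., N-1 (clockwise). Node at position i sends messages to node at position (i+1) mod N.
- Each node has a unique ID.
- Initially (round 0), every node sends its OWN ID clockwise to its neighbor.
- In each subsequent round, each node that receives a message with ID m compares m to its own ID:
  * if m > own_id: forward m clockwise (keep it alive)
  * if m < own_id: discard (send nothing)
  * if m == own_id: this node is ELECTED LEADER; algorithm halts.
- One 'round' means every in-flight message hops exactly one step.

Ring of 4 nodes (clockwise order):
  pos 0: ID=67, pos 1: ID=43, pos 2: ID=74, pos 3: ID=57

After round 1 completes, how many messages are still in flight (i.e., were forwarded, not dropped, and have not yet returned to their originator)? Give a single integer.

Round 1: pos1(id43) recv 67: fwd; pos2(id74) recv 43: drop; pos3(id57) recv 74: fwd; pos0(id67) recv 57: drop
After round 1: 2 messages still in flight

Answer: 2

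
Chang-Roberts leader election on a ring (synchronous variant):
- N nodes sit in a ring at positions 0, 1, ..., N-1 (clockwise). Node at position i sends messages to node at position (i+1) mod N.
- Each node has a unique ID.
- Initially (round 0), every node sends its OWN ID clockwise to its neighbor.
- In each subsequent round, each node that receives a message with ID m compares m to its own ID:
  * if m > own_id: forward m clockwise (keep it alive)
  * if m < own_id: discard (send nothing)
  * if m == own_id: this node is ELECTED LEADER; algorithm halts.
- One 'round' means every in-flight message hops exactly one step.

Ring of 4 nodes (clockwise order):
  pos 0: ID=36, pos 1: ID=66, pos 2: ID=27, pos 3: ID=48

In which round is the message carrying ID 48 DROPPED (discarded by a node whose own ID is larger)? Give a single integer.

Answer: 2

Derivation:
Round 1: pos1(id66) recv 36: drop; pos2(id27) recv 66: fwd; pos3(id48) recv 27: drop; pos0(id36) recv 48: fwd
Round 2: pos3(id48) recv 66: fwd; pos1(id66) recv 48: drop
Round 3: pos0(id36) recv 66: fwd
Round 4: pos1(id66) recv 66: ELECTED
Message ID 48 originates at pos 3; dropped at pos 1 in round 2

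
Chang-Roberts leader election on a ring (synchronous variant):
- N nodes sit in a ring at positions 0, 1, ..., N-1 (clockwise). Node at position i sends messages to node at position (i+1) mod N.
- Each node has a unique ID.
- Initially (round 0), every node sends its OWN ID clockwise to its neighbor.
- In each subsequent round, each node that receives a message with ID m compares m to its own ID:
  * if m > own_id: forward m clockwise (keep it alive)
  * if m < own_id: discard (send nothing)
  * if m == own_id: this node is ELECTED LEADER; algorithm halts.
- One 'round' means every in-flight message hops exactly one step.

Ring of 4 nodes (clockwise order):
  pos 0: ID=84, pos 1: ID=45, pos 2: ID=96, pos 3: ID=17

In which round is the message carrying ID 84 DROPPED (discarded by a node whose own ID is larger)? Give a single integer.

Answer: 2

Derivation:
Round 1: pos1(id45) recv 84: fwd; pos2(id96) recv 45: drop; pos3(id17) recv 96: fwd; pos0(id84) recv 17: drop
Round 2: pos2(id96) recv 84: drop; pos0(id84) recv 96: fwd
Round 3: pos1(id45) recv 96: fwd
Round 4: pos2(id96) recv 96: ELECTED
Message ID 84 originates at pos 0; dropped at pos 2 in round 2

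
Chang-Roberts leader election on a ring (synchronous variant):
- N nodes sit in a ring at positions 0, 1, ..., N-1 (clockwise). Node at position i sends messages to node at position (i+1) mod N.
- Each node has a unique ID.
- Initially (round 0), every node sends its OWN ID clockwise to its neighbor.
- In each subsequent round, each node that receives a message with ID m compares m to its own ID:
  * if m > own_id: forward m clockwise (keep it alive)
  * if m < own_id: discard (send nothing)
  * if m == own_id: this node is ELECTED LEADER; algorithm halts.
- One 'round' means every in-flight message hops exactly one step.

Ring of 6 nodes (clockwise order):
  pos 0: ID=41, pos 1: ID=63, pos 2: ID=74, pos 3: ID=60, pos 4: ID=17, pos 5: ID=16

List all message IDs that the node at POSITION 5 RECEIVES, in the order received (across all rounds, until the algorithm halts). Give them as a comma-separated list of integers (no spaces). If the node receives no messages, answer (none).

Round 1: pos1(id63) recv 41: drop; pos2(id74) recv 63: drop; pos3(id60) recv 74: fwd; pos4(id17) recv 60: fwd; pos5(id16) recv 17: fwd; pos0(id41) recv 16: drop
Round 2: pos4(id17) recv 74: fwd; pos5(id16) recv 60: fwd; pos0(id41) recv 17: drop
Round 3: pos5(id16) recv 74: fwd; pos0(id41) recv 60: fwd
Round 4: pos0(id41) recv 74: fwd; pos1(id63) recv 60: drop
Round 5: pos1(id63) recv 74: fwd
Round 6: pos2(id74) recv 74: ELECTED

Answer: 17,60,74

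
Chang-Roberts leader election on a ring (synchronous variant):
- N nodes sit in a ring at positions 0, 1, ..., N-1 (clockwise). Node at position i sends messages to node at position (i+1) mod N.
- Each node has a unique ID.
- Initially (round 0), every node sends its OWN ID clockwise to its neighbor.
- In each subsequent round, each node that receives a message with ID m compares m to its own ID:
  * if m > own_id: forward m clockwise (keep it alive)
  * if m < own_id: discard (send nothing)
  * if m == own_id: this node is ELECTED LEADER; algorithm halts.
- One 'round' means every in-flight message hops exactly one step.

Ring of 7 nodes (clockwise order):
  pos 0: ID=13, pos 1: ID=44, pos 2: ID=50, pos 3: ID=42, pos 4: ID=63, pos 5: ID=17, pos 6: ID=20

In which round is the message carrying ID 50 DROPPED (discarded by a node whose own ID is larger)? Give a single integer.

Round 1: pos1(id44) recv 13: drop; pos2(id50) recv 44: drop; pos3(id42) recv 50: fwd; pos4(id63) recv 42: drop; pos5(id17) recv 63: fwd; pos6(id20) recv 17: drop; pos0(id13) recv 20: fwd
Round 2: pos4(id63) recv 50: drop; pos6(id20) recv 63: fwd; pos1(id44) recv 20: drop
Round 3: pos0(id13) recv 63: fwd
Round 4: pos1(id44) recv 63: fwd
Round 5: pos2(id50) recv 63: fwd
Round 6: pos3(id42) recv 63: fwd
Round 7: pos4(id63) recv 63: ELECTED
Message ID 50 originates at pos 2; dropped at pos 4 in round 2

Answer: 2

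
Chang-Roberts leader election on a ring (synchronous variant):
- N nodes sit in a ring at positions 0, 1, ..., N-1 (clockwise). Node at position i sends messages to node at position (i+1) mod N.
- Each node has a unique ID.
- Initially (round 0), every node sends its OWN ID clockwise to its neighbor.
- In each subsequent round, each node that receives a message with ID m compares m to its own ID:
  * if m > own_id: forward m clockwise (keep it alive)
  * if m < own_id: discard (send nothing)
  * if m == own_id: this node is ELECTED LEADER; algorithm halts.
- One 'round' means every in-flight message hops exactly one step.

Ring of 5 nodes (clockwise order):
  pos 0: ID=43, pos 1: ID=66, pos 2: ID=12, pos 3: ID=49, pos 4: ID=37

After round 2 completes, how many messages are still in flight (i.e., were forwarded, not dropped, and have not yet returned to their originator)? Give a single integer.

Round 1: pos1(id66) recv 43: drop; pos2(id12) recv 66: fwd; pos3(id49) recv 12: drop; pos4(id37) recv 49: fwd; pos0(id43) recv 37: drop
Round 2: pos3(id49) recv 66: fwd; pos0(id43) recv 49: fwd
After round 2: 2 messages still in flight

Answer: 2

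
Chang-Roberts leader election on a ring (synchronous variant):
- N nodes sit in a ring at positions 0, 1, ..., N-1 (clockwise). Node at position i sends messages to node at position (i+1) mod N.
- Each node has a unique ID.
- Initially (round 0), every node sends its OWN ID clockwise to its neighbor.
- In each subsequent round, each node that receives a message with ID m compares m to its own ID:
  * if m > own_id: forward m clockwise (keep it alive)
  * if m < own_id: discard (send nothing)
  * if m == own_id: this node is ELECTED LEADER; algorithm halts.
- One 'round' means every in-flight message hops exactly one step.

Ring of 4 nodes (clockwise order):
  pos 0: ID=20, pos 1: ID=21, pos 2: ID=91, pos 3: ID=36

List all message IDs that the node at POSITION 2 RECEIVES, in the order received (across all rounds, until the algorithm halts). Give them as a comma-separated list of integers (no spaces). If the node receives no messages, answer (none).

Answer: 21,36,91

Derivation:
Round 1: pos1(id21) recv 20: drop; pos2(id91) recv 21: drop; pos3(id36) recv 91: fwd; pos0(id20) recv 36: fwd
Round 2: pos0(id20) recv 91: fwd; pos1(id21) recv 36: fwd
Round 3: pos1(id21) recv 91: fwd; pos2(id91) recv 36: drop
Round 4: pos2(id91) recv 91: ELECTED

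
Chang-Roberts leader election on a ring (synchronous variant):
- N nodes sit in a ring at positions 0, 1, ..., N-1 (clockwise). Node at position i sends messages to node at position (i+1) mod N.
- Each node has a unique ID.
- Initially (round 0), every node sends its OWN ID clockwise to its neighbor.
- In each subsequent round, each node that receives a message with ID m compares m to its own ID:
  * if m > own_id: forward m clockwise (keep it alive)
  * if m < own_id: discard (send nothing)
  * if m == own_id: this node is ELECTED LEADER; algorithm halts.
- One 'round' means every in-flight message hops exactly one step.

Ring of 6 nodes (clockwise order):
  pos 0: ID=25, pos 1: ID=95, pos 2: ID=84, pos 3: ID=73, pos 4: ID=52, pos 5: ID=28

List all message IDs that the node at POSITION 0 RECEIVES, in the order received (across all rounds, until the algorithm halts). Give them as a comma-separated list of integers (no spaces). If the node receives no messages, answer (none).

Answer: 28,52,73,84,95

Derivation:
Round 1: pos1(id95) recv 25: drop; pos2(id84) recv 95: fwd; pos3(id73) recv 84: fwd; pos4(id52) recv 73: fwd; pos5(id28) recv 52: fwd; pos0(id25) recv 28: fwd
Round 2: pos3(id73) recv 95: fwd; pos4(id52) recv 84: fwd; pos5(id28) recv 73: fwd; pos0(id25) recv 52: fwd; pos1(id95) recv 28: drop
Round 3: pos4(id52) recv 95: fwd; pos5(id28) recv 84: fwd; pos0(id25) recv 73: fwd; pos1(id95) recv 52: drop
Round 4: pos5(id28) recv 95: fwd; pos0(id25) recv 84: fwd; pos1(id95) recv 73: drop
Round 5: pos0(id25) recv 95: fwd; pos1(id95) recv 84: drop
Round 6: pos1(id95) recv 95: ELECTED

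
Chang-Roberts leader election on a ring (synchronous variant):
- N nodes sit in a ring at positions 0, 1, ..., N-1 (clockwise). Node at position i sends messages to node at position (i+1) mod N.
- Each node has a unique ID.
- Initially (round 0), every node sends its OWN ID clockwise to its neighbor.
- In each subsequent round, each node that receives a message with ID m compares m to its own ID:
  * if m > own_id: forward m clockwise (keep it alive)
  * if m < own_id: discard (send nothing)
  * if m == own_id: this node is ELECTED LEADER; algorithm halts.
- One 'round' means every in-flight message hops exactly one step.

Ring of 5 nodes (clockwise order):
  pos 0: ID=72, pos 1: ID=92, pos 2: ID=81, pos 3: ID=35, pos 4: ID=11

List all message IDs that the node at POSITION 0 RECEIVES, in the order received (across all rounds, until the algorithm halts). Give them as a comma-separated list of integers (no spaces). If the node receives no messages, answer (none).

Answer: 11,35,81,92

Derivation:
Round 1: pos1(id92) recv 72: drop; pos2(id81) recv 92: fwd; pos3(id35) recv 81: fwd; pos4(id11) recv 35: fwd; pos0(id72) recv 11: drop
Round 2: pos3(id35) recv 92: fwd; pos4(id11) recv 81: fwd; pos0(id72) recv 35: drop
Round 3: pos4(id11) recv 92: fwd; pos0(id72) recv 81: fwd
Round 4: pos0(id72) recv 92: fwd; pos1(id92) recv 81: drop
Round 5: pos1(id92) recv 92: ELECTED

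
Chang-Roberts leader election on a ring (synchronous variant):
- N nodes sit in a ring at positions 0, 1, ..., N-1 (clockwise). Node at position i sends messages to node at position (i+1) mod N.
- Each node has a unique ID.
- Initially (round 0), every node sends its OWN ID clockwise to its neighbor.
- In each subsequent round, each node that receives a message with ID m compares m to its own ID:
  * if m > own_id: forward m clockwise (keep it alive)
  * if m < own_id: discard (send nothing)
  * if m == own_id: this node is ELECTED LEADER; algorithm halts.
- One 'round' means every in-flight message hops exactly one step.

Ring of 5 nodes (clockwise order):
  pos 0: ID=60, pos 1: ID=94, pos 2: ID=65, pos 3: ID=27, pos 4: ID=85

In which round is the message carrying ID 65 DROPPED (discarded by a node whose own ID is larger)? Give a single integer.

Round 1: pos1(id94) recv 60: drop; pos2(id65) recv 94: fwd; pos3(id27) recv 65: fwd; pos4(id85) recv 27: drop; pos0(id60) recv 85: fwd
Round 2: pos3(id27) recv 94: fwd; pos4(id85) recv 65: drop; pos1(id94) recv 85: drop
Round 3: pos4(id85) recv 94: fwd
Round 4: pos0(id60) recv 94: fwd
Round 5: pos1(id94) recv 94: ELECTED
Message ID 65 originates at pos 2; dropped at pos 4 in round 2

Answer: 2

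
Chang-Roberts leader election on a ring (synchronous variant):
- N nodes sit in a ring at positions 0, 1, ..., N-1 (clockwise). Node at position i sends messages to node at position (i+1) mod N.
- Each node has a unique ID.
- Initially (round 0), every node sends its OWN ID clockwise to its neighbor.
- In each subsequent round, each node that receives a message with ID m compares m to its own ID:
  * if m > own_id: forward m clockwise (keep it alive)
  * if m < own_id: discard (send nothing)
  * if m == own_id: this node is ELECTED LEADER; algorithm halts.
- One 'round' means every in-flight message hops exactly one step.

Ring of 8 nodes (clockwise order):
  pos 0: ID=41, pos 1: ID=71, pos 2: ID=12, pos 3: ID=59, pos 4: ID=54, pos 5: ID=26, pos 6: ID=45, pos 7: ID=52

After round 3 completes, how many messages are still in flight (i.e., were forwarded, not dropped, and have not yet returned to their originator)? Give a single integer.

Round 1: pos1(id71) recv 41: drop; pos2(id12) recv 71: fwd; pos3(id59) recv 12: drop; pos4(id54) recv 59: fwd; pos5(id26) recv 54: fwd; pos6(id45) recv 26: drop; pos7(id52) recv 45: drop; pos0(id41) recv 52: fwd
Round 2: pos3(id59) recv 71: fwd; pos5(id26) recv 59: fwd; pos6(id45) recv 54: fwd; pos1(id71) recv 52: drop
Round 3: pos4(id54) recv 71: fwd; pos6(id45) recv 59: fwd; pos7(id52) recv 54: fwd
After round 3: 3 messages still in flight

Answer: 3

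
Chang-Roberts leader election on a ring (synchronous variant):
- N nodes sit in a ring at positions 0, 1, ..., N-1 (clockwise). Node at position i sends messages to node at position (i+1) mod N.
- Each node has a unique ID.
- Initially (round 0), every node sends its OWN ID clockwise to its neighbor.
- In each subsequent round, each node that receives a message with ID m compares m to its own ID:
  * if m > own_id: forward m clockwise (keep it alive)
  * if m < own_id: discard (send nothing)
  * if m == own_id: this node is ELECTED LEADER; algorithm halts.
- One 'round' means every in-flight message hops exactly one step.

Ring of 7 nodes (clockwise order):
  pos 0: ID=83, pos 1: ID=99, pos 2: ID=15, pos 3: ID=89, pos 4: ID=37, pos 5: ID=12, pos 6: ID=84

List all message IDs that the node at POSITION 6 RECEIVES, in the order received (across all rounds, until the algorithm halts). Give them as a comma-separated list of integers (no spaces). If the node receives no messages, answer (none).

Answer: 12,37,89,99

Derivation:
Round 1: pos1(id99) recv 83: drop; pos2(id15) recv 99: fwd; pos3(id89) recv 15: drop; pos4(id37) recv 89: fwd; pos5(id12) recv 37: fwd; pos6(id84) recv 12: drop; pos0(id83) recv 84: fwd
Round 2: pos3(id89) recv 99: fwd; pos5(id12) recv 89: fwd; pos6(id84) recv 37: drop; pos1(id99) recv 84: drop
Round 3: pos4(id37) recv 99: fwd; pos6(id84) recv 89: fwd
Round 4: pos5(id12) recv 99: fwd; pos0(id83) recv 89: fwd
Round 5: pos6(id84) recv 99: fwd; pos1(id99) recv 89: drop
Round 6: pos0(id83) recv 99: fwd
Round 7: pos1(id99) recv 99: ELECTED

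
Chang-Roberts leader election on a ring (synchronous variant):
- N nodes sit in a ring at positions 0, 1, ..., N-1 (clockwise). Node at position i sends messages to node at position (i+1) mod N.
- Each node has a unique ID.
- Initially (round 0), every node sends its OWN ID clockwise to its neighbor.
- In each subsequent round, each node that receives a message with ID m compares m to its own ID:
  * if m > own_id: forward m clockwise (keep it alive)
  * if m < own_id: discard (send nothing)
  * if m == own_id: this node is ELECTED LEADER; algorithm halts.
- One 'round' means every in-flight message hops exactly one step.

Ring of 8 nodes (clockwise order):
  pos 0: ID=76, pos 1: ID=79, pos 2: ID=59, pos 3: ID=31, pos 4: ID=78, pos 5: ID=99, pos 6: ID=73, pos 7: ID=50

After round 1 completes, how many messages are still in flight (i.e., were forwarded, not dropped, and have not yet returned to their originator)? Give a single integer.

Round 1: pos1(id79) recv 76: drop; pos2(id59) recv 79: fwd; pos3(id31) recv 59: fwd; pos4(id78) recv 31: drop; pos5(id99) recv 78: drop; pos6(id73) recv 99: fwd; pos7(id50) recv 73: fwd; pos0(id76) recv 50: drop
After round 1: 4 messages still in flight

Answer: 4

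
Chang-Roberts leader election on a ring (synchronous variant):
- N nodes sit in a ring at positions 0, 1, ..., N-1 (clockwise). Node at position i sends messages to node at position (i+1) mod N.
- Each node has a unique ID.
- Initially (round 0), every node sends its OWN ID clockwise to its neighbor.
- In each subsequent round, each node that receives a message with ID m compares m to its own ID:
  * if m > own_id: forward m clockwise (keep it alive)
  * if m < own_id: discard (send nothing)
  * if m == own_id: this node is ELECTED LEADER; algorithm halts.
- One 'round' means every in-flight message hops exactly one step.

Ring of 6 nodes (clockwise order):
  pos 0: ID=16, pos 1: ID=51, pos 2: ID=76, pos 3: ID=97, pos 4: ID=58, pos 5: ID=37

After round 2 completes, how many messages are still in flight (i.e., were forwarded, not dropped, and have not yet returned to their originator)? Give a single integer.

Answer: 2

Derivation:
Round 1: pos1(id51) recv 16: drop; pos2(id76) recv 51: drop; pos3(id97) recv 76: drop; pos4(id58) recv 97: fwd; pos5(id37) recv 58: fwd; pos0(id16) recv 37: fwd
Round 2: pos5(id37) recv 97: fwd; pos0(id16) recv 58: fwd; pos1(id51) recv 37: drop
After round 2: 2 messages still in flight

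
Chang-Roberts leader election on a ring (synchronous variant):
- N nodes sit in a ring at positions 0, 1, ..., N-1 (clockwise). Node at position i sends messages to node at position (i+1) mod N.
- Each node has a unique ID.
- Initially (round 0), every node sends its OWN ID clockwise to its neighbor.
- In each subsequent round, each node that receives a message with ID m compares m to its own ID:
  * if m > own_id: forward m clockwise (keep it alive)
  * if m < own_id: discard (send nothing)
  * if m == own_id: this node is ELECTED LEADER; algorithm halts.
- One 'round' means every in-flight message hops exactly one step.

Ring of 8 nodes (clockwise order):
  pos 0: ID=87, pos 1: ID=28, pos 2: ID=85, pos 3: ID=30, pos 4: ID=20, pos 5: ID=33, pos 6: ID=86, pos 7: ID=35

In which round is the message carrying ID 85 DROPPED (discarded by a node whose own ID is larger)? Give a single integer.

Answer: 4

Derivation:
Round 1: pos1(id28) recv 87: fwd; pos2(id85) recv 28: drop; pos3(id30) recv 85: fwd; pos4(id20) recv 30: fwd; pos5(id33) recv 20: drop; pos6(id86) recv 33: drop; pos7(id35) recv 86: fwd; pos0(id87) recv 35: drop
Round 2: pos2(id85) recv 87: fwd; pos4(id20) recv 85: fwd; pos5(id33) recv 30: drop; pos0(id87) recv 86: drop
Round 3: pos3(id30) recv 87: fwd; pos5(id33) recv 85: fwd
Round 4: pos4(id20) recv 87: fwd; pos6(id86) recv 85: drop
Round 5: pos5(id33) recv 87: fwd
Round 6: pos6(id86) recv 87: fwd
Round 7: pos7(id35) recv 87: fwd
Round 8: pos0(id87) recv 87: ELECTED
Message ID 85 originates at pos 2; dropped at pos 6 in round 4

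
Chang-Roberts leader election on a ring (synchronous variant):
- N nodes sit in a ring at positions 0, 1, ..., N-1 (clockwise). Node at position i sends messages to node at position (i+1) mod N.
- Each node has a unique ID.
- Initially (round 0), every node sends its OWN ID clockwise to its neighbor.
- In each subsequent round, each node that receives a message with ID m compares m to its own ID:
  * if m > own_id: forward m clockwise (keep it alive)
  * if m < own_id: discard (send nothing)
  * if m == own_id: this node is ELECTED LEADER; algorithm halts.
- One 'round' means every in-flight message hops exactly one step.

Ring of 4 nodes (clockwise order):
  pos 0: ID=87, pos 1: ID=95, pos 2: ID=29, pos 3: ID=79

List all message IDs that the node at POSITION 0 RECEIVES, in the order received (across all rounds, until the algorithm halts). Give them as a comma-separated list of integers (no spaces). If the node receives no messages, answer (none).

Answer: 79,95

Derivation:
Round 1: pos1(id95) recv 87: drop; pos2(id29) recv 95: fwd; pos3(id79) recv 29: drop; pos0(id87) recv 79: drop
Round 2: pos3(id79) recv 95: fwd
Round 3: pos0(id87) recv 95: fwd
Round 4: pos1(id95) recv 95: ELECTED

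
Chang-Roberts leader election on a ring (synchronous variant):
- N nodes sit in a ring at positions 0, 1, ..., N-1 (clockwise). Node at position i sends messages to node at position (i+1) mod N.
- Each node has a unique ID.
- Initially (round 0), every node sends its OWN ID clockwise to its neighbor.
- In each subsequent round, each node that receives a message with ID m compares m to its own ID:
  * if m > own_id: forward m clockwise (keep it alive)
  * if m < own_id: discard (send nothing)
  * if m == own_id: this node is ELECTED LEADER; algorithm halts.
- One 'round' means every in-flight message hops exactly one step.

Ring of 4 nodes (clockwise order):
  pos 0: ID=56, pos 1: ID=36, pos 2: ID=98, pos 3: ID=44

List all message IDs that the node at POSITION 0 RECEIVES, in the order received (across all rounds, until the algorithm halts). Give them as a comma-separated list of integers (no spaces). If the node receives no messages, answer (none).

Answer: 44,98

Derivation:
Round 1: pos1(id36) recv 56: fwd; pos2(id98) recv 36: drop; pos3(id44) recv 98: fwd; pos0(id56) recv 44: drop
Round 2: pos2(id98) recv 56: drop; pos0(id56) recv 98: fwd
Round 3: pos1(id36) recv 98: fwd
Round 4: pos2(id98) recv 98: ELECTED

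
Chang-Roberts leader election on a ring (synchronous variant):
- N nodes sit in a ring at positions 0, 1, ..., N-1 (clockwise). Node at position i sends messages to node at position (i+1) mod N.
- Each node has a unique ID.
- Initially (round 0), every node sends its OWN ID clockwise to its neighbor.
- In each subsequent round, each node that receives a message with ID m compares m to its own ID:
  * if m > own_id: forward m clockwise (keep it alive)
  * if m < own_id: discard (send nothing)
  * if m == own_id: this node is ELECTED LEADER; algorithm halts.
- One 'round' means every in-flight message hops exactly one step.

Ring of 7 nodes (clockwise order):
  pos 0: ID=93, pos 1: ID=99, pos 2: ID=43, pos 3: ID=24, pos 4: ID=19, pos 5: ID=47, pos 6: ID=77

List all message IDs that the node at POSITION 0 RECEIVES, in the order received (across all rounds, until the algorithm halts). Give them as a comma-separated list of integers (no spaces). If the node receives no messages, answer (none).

Round 1: pos1(id99) recv 93: drop; pos2(id43) recv 99: fwd; pos3(id24) recv 43: fwd; pos4(id19) recv 24: fwd; pos5(id47) recv 19: drop; pos6(id77) recv 47: drop; pos0(id93) recv 77: drop
Round 2: pos3(id24) recv 99: fwd; pos4(id19) recv 43: fwd; pos5(id47) recv 24: drop
Round 3: pos4(id19) recv 99: fwd; pos5(id47) recv 43: drop
Round 4: pos5(id47) recv 99: fwd
Round 5: pos6(id77) recv 99: fwd
Round 6: pos0(id93) recv 99: fwd
Round 7: pos1(id99) recv 99: ELECTED

Answer: 77,99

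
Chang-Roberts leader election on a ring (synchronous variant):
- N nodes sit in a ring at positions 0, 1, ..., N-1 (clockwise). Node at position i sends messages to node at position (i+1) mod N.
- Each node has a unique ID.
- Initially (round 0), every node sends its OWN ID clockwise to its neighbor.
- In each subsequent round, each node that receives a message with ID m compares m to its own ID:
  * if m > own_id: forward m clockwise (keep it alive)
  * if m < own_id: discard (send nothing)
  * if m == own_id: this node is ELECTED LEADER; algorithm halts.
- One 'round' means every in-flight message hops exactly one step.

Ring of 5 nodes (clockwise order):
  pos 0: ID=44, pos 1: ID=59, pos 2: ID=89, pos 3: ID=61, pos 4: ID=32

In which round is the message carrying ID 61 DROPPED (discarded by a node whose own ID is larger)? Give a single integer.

Answer: 4

Derivation:
Round 1: pos1(id59) recv 44: drop; pos2(id89) recv 59: drop; pos3(id61) recv 89: fwd; pos4(id32) recv 61: fwd; pos0(id44) recv 32: drop
Round 2: pos4(id32) recv 89: fwd; pos0(id44) recv 61: fwd
Round 3: pos0(id44) recv 89: fwd; pos1(id59) recv 61: fwd
Round 4: pos1(id59) recv 89: fwd; pos2(id89) recv 61: drop
Round 5: pos2(id89) recv 89: ELECTED
Message ID 61 originates at pos 3; dropped at pos 2 in round 4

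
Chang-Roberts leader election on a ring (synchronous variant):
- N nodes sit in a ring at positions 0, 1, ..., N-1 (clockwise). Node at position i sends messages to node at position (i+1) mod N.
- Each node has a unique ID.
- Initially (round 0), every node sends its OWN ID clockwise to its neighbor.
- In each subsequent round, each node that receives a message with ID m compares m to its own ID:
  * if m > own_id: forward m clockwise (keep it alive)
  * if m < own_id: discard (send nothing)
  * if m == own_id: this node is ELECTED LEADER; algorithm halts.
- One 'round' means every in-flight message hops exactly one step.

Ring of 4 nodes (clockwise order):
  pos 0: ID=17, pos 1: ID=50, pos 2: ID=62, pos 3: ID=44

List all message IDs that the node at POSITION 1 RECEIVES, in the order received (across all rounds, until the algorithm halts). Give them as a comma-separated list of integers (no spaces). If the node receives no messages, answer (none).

Round 1: pos1(id50) recv 17: drop; pos2(id62) recv 50: drop; pos3(id44) recv 62: fwd; pos0(id17) recv 44: fwd
Round 2: pos0(id17) recv 62: fwd; pos1(id50) recv 44: drop
Round 3: pos1(id50) recv 62: fwd
Round 4: pos2(id62) recv 62: ELECTED

Answer: 17,44,62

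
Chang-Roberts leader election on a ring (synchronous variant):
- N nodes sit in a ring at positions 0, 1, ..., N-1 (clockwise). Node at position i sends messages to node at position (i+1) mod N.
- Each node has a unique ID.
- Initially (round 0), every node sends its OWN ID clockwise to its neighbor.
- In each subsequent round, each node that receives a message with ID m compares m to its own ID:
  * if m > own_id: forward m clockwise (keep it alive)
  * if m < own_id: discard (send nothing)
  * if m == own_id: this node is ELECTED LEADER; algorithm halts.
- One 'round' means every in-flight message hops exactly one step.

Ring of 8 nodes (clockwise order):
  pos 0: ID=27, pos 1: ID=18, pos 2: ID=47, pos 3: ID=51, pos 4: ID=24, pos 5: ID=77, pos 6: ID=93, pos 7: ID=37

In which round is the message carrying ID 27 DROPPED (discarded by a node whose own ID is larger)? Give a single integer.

Answer: 2

Derivation:
Round 1: pos1(id18) recv 27: fwd; pos2(id47) recv 18: drop; pos3(id51) recv 47: drop; pos4(id24) recv 51: fwd; pos5(id77) recv 24: drop; pos6(id93) recv 77: drop; pos7(id37) recv 93: fwd; pos0(id27) recv 37: fwd
Round 2: pos2(id47) recv 27: drop; pos5(id77) recv 51: drop; pos0(id27) recv 93: fwd; pos1(id18) recv 37: fwd
Round 3: pos1(id18) recv 93: fwd; pos2(id47) recv 37: drop
Round 4: pos2(id47) recv 93: fwd
Round 5: pos3(id51) recv 93: fwd
Round 6: pos4(id24) recv 93: fwd
Round 7: pos5(id77) recv 93: fwd
Round 8: pos6(id93) recv 93: ELECTED
Message ID 27 originates at pos 0; dropped at pos 2 in round 2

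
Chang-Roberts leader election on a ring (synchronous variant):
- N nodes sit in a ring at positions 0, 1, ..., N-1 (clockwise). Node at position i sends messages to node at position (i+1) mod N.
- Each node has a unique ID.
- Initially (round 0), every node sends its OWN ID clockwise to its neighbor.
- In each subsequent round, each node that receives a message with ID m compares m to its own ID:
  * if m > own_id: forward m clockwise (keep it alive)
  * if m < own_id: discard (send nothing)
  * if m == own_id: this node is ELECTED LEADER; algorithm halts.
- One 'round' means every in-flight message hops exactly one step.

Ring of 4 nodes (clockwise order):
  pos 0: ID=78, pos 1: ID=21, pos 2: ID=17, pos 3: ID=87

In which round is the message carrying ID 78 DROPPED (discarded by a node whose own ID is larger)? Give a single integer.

Round 1: pos1(id21) recv 78: fwd; pos2(id17) recv 21: fwd; pos3(id87) recv 17: drop; pos0(id78) recv 87: fwd
Round 2: pos2(id17) recv 78: fwd; pos3(id87) recv 21: drop; pos1(id21) recv 87: fwd
Round 3: pos3(id87) recv 78: drop; pos2(id17) recv 87: fwd
Round 4: pos3(id87) recv 87: ELECTED
Message ID 78 originates at pos 0; dropped at pos 3 in round 3

Answer: 3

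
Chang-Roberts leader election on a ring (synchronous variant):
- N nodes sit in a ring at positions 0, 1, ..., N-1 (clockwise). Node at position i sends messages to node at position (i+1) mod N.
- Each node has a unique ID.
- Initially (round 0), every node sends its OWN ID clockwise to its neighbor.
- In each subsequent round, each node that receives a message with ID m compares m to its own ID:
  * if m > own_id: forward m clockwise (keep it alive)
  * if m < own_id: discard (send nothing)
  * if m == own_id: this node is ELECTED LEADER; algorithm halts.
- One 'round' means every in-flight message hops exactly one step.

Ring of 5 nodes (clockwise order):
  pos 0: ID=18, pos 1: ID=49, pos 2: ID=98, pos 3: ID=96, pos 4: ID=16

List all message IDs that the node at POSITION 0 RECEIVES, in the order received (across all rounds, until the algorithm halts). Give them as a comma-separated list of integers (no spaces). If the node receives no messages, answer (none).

Answer: 16,96,98

Derivation:
Round 1: pos1(id49) recv 18: drop; pos2(id98) recv 49: drop; pos3(id96) recv 98: fwd; pos4(id16) recv 96: fwd; pos0(id18) recv 16: drop
Round 2: pos4(id16) recv 98: fwd; pos0(id18) recv 96: fwd
Round 3: pos0(id18) recv 98: fwd; pos1(id49) recv 96: fwd
Round 4: pos1(id49) recv 98: fwd; pos2(id98) recv 96: drop
Round 5: pos2(id98) recv 98: ELECTED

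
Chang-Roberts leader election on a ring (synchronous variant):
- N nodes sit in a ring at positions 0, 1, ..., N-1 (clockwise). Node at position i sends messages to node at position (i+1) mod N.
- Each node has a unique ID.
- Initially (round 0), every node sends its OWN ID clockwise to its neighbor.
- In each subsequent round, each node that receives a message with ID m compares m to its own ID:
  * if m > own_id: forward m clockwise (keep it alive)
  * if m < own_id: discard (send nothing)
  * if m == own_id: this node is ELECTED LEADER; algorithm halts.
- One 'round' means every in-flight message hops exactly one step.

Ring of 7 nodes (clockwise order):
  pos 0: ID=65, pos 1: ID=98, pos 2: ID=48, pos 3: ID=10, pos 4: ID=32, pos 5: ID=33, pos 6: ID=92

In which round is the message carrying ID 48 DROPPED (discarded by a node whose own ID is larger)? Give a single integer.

Round 1: pos1(id98) recv 65: drop; pos2(id48) recv 98: fwd; pos3(id10) recv 48: fwd; pos4(id32) recv 10: drop; pos5(id33) recv 32: drop; pos6(id92) recv 33: drop; pos0(id65) recv 92: fwd
Round 2: pos3(id10) recv 98: fwd; pos4(id32) recv 48: fwd; pos1(id98) recv 92: drop
Round 3: pos4(id32) recv 98: fwd; pos5(id33) recv 48: fwd
Round 4: pos5(id33) recv 98: fwd; pos6(id92) recv 48: drop
Round 5: pos6(id92) recv 98: fwd
Round 6: pos0(id65) recv 98: fwd
Round 7: pos1(id98) recv 98: ELECTED
Message ID 48 originates at pos 2; dropped at pos 6 in round 4

Answer: 4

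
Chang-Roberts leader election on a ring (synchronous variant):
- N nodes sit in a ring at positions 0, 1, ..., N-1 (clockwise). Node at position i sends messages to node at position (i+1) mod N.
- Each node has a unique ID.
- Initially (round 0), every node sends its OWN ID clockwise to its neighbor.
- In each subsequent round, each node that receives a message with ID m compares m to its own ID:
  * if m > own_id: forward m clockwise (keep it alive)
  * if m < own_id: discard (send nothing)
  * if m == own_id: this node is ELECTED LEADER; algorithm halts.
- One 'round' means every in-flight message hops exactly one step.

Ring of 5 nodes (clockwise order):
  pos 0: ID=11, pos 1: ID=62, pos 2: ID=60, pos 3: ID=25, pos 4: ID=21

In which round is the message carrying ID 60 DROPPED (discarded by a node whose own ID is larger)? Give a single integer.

Round 1: pos1(id62) recv 11: drop; pos2(id60) recv 62: fwd; pos3(id25) recv 60: fwd; pos4(id21) recv 25: fwd; pos0(id11) recv 21: fwd
Round 2: pos3(id25) recv 62: fwd; pos4(id21) recv 60: fwd; pos0(id11) recv 25: fwd; pos1(id62) recv 21: drop
Round 3: pos4(id21) recv 62: fwd; pos0(id11) recv 60: fwd; pos1(id62) recv 25: drop
Round 4: pos0(id11) recv 62: fwd; pos1(id62) recv 60: drop
Round 5: pos1(id62) recv 62: ELECTED
Message ID 60 originates at pos 2; dropped at pos 1 in round 4

Answer: 4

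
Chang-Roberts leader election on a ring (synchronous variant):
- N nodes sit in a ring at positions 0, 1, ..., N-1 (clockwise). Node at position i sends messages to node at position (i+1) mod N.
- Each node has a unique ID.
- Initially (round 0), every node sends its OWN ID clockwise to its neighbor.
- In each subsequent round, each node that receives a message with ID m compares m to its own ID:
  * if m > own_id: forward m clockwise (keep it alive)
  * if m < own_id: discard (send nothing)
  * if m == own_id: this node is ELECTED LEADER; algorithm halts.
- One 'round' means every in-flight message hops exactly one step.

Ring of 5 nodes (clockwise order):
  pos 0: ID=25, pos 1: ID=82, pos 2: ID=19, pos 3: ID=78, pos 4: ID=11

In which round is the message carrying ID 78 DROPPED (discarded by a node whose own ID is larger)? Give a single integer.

Answer: 3

Derivation:
Round 1: pos1(id82) recv 25: drop; pos2(id19) recv 82: fwd; pos3(id78) recv 19: drop; pos4(id11) recv 78: fwd; pos0(id25) recv 11: drop
Round 2: pos3(id78) recv 82: fwd; pos0(id25) recv 78: fwd
Round 3: pos4(id11) recv 82: fwd; pos1(id82) recv 78: drop
Round 4: pos0(id25) recv 82: fwd
Round 5: pos1(id82) recv 82: ELECTED
Message ID 78 originates at pos 3; dropped at pos 1 in round 3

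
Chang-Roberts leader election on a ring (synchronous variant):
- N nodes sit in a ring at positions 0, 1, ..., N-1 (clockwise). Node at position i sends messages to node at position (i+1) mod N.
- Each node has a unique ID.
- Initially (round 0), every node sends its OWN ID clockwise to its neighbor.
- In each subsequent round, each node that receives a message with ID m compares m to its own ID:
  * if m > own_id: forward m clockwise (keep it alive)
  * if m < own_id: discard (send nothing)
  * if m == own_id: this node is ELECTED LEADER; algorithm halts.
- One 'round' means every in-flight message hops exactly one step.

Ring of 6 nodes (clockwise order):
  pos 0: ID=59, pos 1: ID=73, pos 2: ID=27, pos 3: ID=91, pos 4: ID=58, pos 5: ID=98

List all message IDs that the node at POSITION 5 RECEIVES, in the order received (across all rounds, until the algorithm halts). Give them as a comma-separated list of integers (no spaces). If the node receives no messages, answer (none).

Answer: 58,91,98

Derivation:
Round 1: pos1(id73) recv 59: drop; pos2(id27) recv 73: fwd; pos3(id91) recv 27: drop; pos4(id58) recv 91: fwd; pos5(id98) recv 58: drop; pos0(id59) recv 98: fwd
Round 2: pos3(id91) recv 73: drop; pos5(id98) recv 91: drop; pos1(id73) recv 98: fwd
Round 3: pos2(id27) recv 98: fwd
Round 4: pos3(id91) recv 98: fwd
Round 5: pos4(id58) recv 98: fwd
Round 6: pos5(id98) recv 98: ELECTED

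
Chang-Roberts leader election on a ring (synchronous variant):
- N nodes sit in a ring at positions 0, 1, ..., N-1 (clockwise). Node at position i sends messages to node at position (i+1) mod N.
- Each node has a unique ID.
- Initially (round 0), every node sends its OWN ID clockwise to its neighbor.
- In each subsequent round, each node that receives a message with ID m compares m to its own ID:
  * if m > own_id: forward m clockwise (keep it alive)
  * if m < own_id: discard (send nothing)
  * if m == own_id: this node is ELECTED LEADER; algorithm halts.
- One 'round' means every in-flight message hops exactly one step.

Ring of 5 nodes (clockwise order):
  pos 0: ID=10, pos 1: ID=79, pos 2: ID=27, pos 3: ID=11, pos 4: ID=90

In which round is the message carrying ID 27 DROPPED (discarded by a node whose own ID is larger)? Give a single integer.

Round 1: pos1(id79) recv 10: drop; pos2(id27) recv 79: fwd; pos3(id11) recv 27: fwd; pos4(id90) recv 11: drop; pos0(id10) recv 90: fwd
Round 2: pos3(id11) recv 79: fwd; pos4(id90) recv 27: drop; pos1(id79) recv 90: fwd
Round 3: pos4(id90) recv 79: drop; pos2(id27) recv 90: fwd
Round 4: pos3(id11) recv 90: fwd
Round 5: pos4(id90) recv 90: ELECTED
Message ID 27 originates at pos 2; dropped at pos 4 in round 2

Answer: 2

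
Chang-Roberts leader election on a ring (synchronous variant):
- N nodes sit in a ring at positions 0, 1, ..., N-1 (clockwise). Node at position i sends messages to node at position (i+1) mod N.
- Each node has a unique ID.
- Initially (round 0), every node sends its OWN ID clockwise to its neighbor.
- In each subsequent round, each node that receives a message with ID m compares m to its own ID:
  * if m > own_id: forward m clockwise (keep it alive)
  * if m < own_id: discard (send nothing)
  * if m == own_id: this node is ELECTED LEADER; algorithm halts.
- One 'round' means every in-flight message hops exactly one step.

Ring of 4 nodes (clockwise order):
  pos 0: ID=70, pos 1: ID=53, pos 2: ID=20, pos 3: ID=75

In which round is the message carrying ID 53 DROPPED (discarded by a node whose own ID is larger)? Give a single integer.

Answer: 2

Derivation:
Round 1: pos1(id53) recv 70: fwd; pos2(id20) recv 53: fwd; pos3(id75) recv 20: drop; pos0(id70) recv 75: fwd
Round 2: pos2(id20) recv 70: fwd; pos3(id75) recv 53: drop; pos1(id53) recv 75: fwd
Round 3: pos3(id75) recv 70: drop; pos2(id20) recv 75: fwd
Round 4: pos3(id75) recv 75: ELECTED
Message ID 53 originates at pos 1; dropped at pos 3 in round 2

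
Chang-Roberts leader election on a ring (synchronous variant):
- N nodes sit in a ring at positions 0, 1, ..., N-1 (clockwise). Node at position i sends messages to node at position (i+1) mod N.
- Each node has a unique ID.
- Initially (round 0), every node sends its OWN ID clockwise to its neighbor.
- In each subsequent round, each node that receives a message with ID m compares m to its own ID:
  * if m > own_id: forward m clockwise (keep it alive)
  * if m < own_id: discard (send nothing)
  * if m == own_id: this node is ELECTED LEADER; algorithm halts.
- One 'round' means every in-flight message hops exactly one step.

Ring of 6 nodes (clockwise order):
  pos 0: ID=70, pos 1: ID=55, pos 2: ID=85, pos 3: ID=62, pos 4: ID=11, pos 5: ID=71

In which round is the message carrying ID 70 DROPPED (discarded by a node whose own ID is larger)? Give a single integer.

Round 1: pos1(id55) recv 70: fwd; pos2(id85) recv 55: drop; pos3(id62) recv 85: fwd; pos4(id11) recv 62: fwd; pos5(id71) recv 11: drop; pos0(id70) recv 71: fwd
Round 2: pos2(id85) recv 70: drop; pos4(id11) recv 85: fwd; pos5(id71) recv 62: drop; pos1(id55) recv 71: fwd
Round 3: pos5(id71) recv 85: fwd; pos2(id85) recv 71: drop
Round 4: pos0(id70) recv 85: fwd
Round 5: pos1(id55) recv 85: fwd
Round 6: pos2(id85) recv 85: ELECTED
Message ID 70 originates at pos 0; dropped at pos 2 in round 2

Answer: 2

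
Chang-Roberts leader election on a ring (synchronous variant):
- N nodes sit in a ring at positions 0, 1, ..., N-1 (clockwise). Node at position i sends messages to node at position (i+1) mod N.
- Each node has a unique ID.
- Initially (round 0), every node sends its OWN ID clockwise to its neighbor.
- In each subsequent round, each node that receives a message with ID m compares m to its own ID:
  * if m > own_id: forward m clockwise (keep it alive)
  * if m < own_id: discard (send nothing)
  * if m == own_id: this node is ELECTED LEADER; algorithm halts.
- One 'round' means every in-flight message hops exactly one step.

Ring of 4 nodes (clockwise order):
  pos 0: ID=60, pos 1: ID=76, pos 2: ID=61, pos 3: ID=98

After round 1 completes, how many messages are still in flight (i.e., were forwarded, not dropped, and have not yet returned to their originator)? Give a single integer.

Answer: 2

Derivation:
Round 1: pos1(id76) recv 60: drop; pos2(id61) recv 76: fwd; pos3(id98) recv 61: drop; pos0(id60) recv 98: fwd
After round 1: 2 messages still in flight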